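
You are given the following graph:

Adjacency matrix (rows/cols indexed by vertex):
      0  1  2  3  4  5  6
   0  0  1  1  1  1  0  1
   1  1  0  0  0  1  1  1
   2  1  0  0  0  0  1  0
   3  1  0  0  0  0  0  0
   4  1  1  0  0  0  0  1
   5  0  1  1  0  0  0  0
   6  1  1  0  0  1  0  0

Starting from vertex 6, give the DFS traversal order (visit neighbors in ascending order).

DFS from vertex 6 (neighbors processed in ascending order):
Visit order: 6, 0, 1, 4, 5, 2, 3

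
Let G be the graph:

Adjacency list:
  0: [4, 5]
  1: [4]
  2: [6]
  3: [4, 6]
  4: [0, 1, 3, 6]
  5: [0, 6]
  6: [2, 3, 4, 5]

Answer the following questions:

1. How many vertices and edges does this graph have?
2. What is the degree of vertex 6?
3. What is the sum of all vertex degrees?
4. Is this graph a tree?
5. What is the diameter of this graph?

Count: 7 vertices, 8 edges.
Vertex 6 has neighbors [2, 3, 4, 5], degree = 4.
Handshaking lemma: 2 * 8 = 16.
A tree on 7 vertices has 6 edges. This graph has 8 edges (2 extra). Not a tree.
Diameter (longest shortest path) = 3.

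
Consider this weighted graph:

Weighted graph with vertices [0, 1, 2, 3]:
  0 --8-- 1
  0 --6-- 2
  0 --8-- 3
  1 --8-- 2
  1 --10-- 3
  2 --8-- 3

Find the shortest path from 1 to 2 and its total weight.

Using Dijkstra's algorithm from vertex 1:
Shortest path: 1 -> 2
Total weight: 8 = 8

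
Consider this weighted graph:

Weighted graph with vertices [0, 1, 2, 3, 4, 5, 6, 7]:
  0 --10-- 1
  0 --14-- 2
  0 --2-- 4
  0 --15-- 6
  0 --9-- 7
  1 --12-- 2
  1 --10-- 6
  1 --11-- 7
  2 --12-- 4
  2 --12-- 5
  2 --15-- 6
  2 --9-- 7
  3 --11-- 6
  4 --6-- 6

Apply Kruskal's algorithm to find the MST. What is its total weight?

Applying Kruskal's algorithm (sort edges by weight, add if no cycle):
  Add (0,4) w=2
  Add (4,6) w=6
  Add (0,7) w=9
  Add (2,7) w=9
  Add (0,1) w=10
  Skip (1,6) w=10 (creates cycle)
  Skip (1,7) w=11 (creates cycle)
  Add (3,6) w=11
  Skip (1,2) w=12 (creates cycle)
  Add (2,5) w=12
  Skip (2,4) w=12 (creates cycle)
  Skip (0,2) w=14 (creates cycle)
  Skip (0,6) w=15 (creates cycle)
  Skip (2,6) w=15 (creates cycle)
MST weight = 59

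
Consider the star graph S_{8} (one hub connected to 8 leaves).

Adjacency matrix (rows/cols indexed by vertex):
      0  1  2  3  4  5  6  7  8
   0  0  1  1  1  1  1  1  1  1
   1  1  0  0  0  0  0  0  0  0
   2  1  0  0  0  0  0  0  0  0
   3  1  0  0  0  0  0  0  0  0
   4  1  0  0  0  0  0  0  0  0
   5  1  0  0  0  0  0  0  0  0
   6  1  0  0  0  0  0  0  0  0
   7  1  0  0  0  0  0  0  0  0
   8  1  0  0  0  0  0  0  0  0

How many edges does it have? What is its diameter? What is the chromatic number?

Star graph S_{8}: the hub connects to all 8 leaves.
Edges = 8.
Diameter = 2 (any leaf to hub is 1, leaf to leaf through hub is 2).
Star graphs are bipartite (hub vs leaves), so chromatic number = 2.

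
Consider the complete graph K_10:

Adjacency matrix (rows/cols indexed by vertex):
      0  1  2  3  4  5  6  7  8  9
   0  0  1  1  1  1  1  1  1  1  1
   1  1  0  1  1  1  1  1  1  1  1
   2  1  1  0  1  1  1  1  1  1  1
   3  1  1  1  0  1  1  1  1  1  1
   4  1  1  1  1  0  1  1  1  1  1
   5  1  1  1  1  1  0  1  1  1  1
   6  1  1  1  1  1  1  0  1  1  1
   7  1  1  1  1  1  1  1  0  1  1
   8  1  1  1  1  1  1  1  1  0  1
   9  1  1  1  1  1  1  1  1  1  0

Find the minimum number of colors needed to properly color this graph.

In K_10, every vertex is adjacent to every other vertex.
Each vertex needs a unique color.
Chromatic number = 10.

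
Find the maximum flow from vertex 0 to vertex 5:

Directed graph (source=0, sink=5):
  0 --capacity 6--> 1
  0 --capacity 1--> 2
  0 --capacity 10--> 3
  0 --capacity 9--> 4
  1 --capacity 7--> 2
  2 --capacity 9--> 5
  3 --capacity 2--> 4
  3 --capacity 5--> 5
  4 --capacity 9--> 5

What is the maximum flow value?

Computing max flow:
  Flow on (0->1): 6/6
  Flow on (0->2): 1/1
  Flow on (0->3): 7/10
  Flow on (0->4): 7/9
  Flow on (1->2): 6/7
  Flow on (2->5): 7/9
  Flow on (3->4): 2/2
  Flow on (3->5): 5/5
  Flow on (4->5): 9/9
Maximum flow = 21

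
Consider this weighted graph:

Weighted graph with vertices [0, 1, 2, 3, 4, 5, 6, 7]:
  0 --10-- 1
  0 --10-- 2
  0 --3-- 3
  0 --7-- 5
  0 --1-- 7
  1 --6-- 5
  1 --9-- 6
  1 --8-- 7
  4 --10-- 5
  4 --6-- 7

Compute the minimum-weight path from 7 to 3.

Using Dijkstra's algorithm from vertex 7:
Shortest path: 7 -> 0 -> 3
Total weight: 1 + 3 = 4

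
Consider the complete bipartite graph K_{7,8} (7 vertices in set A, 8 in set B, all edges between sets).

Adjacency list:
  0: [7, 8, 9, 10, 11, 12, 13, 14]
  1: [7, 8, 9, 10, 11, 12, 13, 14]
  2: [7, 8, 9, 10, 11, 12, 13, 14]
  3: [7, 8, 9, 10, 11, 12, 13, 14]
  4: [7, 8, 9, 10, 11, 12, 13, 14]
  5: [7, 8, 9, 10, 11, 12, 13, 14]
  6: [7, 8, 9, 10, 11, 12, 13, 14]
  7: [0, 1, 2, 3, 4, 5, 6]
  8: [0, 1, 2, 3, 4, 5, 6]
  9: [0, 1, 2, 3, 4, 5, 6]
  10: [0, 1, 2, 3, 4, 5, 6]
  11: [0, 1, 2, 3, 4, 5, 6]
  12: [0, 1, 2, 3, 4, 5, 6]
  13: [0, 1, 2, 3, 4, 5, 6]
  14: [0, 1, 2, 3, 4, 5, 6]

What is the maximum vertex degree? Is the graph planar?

Set-A vertices have degree 8; set-B vertices have degree 7. Maximum degree = max(7,8) = 8.
K_{7,8} contains K_{3,3} as a subgraph (since both sides have >= 3 vertices); by Kuratowski's theorem it is not planar.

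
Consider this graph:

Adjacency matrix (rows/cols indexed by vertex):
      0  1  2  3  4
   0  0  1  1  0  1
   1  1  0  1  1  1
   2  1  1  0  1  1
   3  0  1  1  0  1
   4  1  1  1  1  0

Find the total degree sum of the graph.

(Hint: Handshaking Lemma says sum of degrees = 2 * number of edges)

Count edges: 9 edges.
By Handshaking Lemma: sum of degrees = 2 * 9 = 18.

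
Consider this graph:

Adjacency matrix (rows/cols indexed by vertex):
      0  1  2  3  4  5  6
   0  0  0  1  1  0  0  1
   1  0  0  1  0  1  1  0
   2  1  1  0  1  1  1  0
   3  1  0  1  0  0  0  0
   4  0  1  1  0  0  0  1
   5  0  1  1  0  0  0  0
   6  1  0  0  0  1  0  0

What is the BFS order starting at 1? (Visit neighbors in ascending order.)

BFS from vertex 1 (neighbors processed in ascending order):
Visit order: 1, 2, 4, 5, 0, 3, 6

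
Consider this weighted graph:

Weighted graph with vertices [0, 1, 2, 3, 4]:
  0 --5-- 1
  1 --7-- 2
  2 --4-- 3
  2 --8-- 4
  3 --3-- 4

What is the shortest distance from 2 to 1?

Using Dijkstra's algorithm from vertex 2:
Shortest path: 2 -> 1
Total weight: 7 = 7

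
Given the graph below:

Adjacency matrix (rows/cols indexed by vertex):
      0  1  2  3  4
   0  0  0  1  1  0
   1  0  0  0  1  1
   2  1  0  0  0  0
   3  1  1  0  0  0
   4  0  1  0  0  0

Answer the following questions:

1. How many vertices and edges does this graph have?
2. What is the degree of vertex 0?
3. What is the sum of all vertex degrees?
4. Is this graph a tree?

Count: 5 vertices, 4 edges.
Vertex 0 has neighbors [2, 3], degree = 2.
Handshaking lemma: 2 * 4 = 8.
A graph is a tree iff it is connected and has exactly n-1 edges. This graph is connected (all 5 vertices in one component) and has 5-1 = 4 edges. It is a tree.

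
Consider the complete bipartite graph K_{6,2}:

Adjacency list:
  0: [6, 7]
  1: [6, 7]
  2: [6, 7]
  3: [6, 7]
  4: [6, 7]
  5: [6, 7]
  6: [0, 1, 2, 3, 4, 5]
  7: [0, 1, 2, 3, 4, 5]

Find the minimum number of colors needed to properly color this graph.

K_{6,2} is bipartite: vertices split into two independent sets of size 6 and 2.
Color one set 0, the other 1. No adjacent vertices share a color.
Chromatic number = 2.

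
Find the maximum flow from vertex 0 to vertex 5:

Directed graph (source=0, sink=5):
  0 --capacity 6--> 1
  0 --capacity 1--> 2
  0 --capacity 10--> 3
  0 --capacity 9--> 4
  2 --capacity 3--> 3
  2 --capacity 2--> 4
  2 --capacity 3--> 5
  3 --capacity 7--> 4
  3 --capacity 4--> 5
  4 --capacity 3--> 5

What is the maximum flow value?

Computing max flow:
  Flow on (0->2): 1/1
  Flow on (0->3): 4/10
  Flow on (0->4): 3/9
  Flow on (2->5): 1/3
  Flow on (3->5): 4/4
  Flow on (4->5): 3/3
Maximum flow = 8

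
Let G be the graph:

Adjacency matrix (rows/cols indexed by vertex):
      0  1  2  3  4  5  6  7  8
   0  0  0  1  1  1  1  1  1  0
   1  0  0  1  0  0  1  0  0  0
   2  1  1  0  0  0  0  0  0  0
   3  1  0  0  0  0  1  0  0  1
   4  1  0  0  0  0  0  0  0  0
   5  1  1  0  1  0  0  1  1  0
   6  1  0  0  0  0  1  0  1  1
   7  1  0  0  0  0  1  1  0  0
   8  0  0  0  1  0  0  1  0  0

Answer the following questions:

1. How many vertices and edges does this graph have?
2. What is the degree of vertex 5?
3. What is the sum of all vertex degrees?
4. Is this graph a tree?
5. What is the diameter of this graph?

Count: 9 vertices, 14 edges.
Vertex 5 has neighbors [0, 1, 3, 6, 7], degree = 5.
Handshaking lemma: 2 * 14 = 28.
A tree on 9 vertices has 8 edges. This graph has 14 edges (6 extra). Not a tree.
Diameter (longest shortest path) = 3.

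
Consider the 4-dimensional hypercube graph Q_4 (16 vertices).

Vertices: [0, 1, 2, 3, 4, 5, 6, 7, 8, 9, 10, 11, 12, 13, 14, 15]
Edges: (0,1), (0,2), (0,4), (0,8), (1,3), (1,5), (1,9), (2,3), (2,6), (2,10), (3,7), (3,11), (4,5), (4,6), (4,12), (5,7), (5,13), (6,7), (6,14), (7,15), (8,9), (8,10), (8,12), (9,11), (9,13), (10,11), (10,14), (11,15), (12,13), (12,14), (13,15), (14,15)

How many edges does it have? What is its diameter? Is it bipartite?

The 4-dimensional hypercube Q_4 has 16 vertices and each vertex has degree 4.
Total edges = 16 * 4 / 2 = 32.
Diameter = 4 (max Hamming distance between binary labels).
Hypercubes are bipartite (partition by parity of binary representation).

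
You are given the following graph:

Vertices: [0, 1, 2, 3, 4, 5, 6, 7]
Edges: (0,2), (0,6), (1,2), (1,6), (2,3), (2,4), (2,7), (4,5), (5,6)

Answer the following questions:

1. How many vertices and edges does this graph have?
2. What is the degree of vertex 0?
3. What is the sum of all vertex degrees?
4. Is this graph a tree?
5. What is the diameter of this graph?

Count: 8 vertices, 9 edges.
Vertex 0 has neighbors [2, 6], degree = 2.
Handshaking lemma: 2 * 9 = 18.
A tree on 8 vertices has 7 edges. This graph has 9 edges (2 extra). Not a tree.
Diameter (longest shortest path) = 3.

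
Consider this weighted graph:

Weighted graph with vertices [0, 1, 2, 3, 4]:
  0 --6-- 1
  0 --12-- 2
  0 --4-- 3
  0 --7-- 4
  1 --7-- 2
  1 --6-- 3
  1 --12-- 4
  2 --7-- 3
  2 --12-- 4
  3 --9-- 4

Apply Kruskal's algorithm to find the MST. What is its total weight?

Applying Kruskal's algorithm (sort edges by weight, add if no cycle):
  Add (0,3) w=4
  Add (0,1) w=6
  Skip (1,3) w=6 (creates cycle)
  Add (0,4) w=7
  Add (1,2) w=7
  Skip (2,3) w=7 (creates cycle)
  Skip (3,4) w=9 (creates cycle)
  Skip (0,2) w=12 (creates cycle)
  Skip (1,4) w=12 (creates cycle)
  Skip (2,4) w=12 (creates cycle)
MST weight = 24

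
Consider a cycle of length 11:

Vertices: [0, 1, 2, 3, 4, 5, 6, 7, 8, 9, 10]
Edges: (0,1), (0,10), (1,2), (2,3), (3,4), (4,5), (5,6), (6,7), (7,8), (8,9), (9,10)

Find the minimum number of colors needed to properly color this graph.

This is an odd cycle (C_11). Odd cycles are not bipartite (any 2-coloring forces two adjacent vertices to match), and 3 colors suffice.
Chromatic number = 3.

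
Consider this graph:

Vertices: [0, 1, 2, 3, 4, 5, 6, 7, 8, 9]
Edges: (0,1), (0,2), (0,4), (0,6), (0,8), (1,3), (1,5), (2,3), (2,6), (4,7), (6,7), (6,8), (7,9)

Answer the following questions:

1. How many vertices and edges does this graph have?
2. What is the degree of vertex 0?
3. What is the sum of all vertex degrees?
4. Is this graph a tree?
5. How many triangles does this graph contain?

Count: 10 vertices, 13 edges.
Vertex 0 has neighbors [1, 2, 4, 6, 8], degree = 5.
Handshaking lemma: 2 * 13 = 26.
A tree on 10 vertices has 9 edges. This graph has 13 edges (4 extra). Not a tree.
Number of triangles = 2.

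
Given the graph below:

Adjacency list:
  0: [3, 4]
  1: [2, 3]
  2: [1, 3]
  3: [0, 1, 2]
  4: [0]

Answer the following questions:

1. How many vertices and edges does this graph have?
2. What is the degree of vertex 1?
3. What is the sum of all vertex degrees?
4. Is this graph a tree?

Count: 5 vertices, 5 edges.
Vertex 1 has neighbors [2, 3], degree = 2.
Handshaking lemma: 2 * 5 = 10.
A tree on 5 vertices has 4 edges. This graph has 5 edges (1 extra). Not a tree.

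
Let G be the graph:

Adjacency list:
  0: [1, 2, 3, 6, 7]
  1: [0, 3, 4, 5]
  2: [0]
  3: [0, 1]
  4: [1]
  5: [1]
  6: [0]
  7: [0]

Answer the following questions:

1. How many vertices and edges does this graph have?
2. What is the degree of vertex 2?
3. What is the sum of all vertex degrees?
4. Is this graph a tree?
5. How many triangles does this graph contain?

Count: 8 vertices, 8 edges.
Vertex 2 has neighbors [0], degree = 1.
Handshaking lemma: 2 * 8 = 16.
A tree on 8 vertices has 7 edges. This graph has 8 edges (1 extra). Not a tree.
Number of triangles = 1.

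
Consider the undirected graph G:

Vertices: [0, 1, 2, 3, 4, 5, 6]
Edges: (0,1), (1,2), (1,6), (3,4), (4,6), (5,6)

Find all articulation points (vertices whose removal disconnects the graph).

An articulation point is a vertex whose removal disconnects the graph.
Articulation points: [1, 4, 6]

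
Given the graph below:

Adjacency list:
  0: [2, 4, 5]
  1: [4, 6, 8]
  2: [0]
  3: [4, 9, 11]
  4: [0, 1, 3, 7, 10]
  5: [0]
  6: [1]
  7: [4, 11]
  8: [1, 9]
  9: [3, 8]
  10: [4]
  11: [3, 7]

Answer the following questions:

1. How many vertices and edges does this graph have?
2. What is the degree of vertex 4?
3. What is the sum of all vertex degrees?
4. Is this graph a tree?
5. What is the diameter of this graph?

Count: 12 vertices, 13 edges.
Vertex 4 has neighbors [0, 1, 3, 7, 10], degree = 5.
Handshaking lemma: 2 * 13 = 26.
A tree on 12 vertices has 11 edges. This graph has 13 edges (2 extra). Not a tree.
Diameter (longest shortest path) = 4.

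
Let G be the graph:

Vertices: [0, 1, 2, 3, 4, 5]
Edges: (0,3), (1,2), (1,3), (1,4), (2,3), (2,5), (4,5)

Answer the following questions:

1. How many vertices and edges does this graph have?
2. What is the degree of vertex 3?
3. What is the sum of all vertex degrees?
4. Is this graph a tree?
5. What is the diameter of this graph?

Count: 6 vertices, 7 edges.
Vertex 3 has neighbors [0, 1, 2], degree = 3.
Handshaking lemma: 2 * 7 = 14.
A tree on 6 vertices has 5 edges. This graph has 7 edges (2 extra). Not a tree.
Diameter (longest shortest path) = 3.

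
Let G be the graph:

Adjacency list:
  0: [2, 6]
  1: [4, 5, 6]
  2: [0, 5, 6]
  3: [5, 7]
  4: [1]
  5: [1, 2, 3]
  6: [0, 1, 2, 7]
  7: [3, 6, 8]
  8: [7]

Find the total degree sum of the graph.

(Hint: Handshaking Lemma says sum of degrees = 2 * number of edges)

Count edges: 11 edges.
By Handshaking Lemma: sum of degrees = 2 * 11 = 22.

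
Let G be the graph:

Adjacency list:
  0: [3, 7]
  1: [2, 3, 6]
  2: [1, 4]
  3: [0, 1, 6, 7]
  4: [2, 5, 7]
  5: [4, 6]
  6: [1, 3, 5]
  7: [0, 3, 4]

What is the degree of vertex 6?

Vertex 6 has neighbors [1, 3, 5], so deg(6) = 3.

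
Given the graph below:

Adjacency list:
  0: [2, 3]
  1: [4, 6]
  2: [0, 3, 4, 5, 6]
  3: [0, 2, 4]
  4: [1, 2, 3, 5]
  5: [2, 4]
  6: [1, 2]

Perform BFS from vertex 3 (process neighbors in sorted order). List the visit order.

BFS from vertex 3 (neighbors processed in ascending order):
Visit order: 3, 0, 2, 4, 5, 6, 1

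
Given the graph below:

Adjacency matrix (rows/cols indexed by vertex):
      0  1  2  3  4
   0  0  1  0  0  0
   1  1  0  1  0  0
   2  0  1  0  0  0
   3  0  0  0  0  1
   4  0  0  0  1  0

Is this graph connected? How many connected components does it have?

Checking connectivity: the graph has 2 connected component(s).
Components: [[0, 1, 2], [3, 4]]. The graph is NOT connected.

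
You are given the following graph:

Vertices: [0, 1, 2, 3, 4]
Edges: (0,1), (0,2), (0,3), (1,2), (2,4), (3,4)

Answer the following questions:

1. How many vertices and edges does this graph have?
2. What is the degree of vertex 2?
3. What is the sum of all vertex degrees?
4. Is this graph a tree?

Count: 5 vertices, 6 edges.
Vertex 2 has neighbors [0, 1, 4], degree = 3.
Handshaking lemma: 2 * 6 = 12.
A tree on 5 vertices has 4 edges. This graph has 6 edges (2 extra). Not a tree.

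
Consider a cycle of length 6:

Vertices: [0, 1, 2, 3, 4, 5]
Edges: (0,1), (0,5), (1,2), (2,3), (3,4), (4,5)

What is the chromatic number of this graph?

This is an even cycle (C_6). Even cycles are bipartite.
Chromatic number = 2.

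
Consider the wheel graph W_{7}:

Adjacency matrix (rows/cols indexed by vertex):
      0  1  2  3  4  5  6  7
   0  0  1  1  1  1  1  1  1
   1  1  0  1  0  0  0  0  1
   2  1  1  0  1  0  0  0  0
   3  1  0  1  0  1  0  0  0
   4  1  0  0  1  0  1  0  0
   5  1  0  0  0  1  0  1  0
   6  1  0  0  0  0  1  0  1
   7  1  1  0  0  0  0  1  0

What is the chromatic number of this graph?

W_{7} = C_{7} plus a hub adjacent to every cycle vertex.
The outer cycle needs 3 colors (odd cycle); the hub is adjacent to all of them so needs a fresh color.
Chromatic number = 3 + 1 = 4.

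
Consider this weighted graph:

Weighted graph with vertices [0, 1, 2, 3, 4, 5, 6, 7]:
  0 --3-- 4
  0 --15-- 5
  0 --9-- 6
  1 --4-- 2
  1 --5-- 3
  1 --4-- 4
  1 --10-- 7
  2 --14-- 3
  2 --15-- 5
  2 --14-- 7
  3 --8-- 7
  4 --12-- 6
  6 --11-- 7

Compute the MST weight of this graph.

Applying Kruskal's algorithm (sort edges by weight, add if no cycle):
  Add (0,4) w=3
  Add (1,4) w=4
  Add (1,2) w=4
  Add (1,3) w=5
  Add (3,7) w=8
  Add (0,6) w=9
  Skip (1,7) w=10 (creates cycle)
  Skip (6,7) w=11 (creates cycle)
  Skip (4,6) w=12 (creates cycle)
  Skip (2,3) w=14 (creates cycle)
  Skip (2,7) w=14 (creates cycle)
  Add (0,5) w=15
  Skip (2,5) w=15 (creates cycle)
MST weight = 48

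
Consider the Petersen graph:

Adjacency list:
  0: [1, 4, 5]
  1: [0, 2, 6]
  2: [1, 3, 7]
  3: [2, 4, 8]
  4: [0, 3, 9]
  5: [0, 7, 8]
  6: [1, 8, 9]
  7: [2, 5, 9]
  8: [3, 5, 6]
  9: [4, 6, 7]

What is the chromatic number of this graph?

The Petersen graph contains odd cycles (e.g. the outer 5-cycle), so chi >= 3.
A proper 3-coloring exists (it is a well-known 3-chromatic graph).
Chromatic number = 3.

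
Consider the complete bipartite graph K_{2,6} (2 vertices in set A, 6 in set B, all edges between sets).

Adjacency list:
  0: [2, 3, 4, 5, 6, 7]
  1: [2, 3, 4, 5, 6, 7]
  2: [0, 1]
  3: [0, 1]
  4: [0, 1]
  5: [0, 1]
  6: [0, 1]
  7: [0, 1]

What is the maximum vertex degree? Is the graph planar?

Set-A vertices have degree 6; set-B vertices have degree 2. Maximum degree = max(2,6) = 6.
min(2,6) <= 2, so K_{2,6} avoids a K_{3,3} subdivision and is planar.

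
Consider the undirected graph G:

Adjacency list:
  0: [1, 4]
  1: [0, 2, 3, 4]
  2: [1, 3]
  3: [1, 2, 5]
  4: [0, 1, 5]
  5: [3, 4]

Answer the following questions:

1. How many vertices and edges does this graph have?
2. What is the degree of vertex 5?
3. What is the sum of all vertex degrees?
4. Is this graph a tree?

Count: 6 vertices, 8 edges.
Vertex 5 has neighbors [3, 4], degree = 2.
Handshaking lemma: 2 * 8 = 16.
A tree on 6 vertices has 5 edges. This graph has 8 edges (3 extra). Not a tree.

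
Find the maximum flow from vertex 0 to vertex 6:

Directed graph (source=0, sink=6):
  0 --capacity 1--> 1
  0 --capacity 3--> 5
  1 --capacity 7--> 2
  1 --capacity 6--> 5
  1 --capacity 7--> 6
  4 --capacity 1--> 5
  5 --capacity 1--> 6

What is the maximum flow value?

Computing max flow:
  Flow on (0->1): 1/1
  Flow on (0->5): 1/3
  Flow on (1->6): 1/7
  Flow on (5->6): 1/1
Maximum flow = 2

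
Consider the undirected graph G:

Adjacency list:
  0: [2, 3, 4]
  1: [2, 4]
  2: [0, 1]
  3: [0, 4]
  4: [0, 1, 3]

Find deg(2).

Vertex 2 has neighbors [0, 1], so deg(2) = 2.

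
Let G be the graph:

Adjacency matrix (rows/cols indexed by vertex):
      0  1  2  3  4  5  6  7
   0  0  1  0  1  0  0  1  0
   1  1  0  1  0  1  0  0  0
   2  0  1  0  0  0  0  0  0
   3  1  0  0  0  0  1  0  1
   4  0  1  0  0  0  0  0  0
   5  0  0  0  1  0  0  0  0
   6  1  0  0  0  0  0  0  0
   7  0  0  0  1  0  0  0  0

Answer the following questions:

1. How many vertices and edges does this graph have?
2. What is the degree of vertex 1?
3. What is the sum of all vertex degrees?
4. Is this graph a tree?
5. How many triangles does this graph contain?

Count: 8 vertices, 7 edges.
Vertex 1 has neighbors [0, 2, 4], degree = 3.
Handshaking lemma: 2 * 7 = 14.
A graph is a tree iff it is connected and has exactly n-1 edges. This graph is connected (all 8 vertices in one component) and has 8-1 = 7 edges. It is a tree.
Number of triangles = 0.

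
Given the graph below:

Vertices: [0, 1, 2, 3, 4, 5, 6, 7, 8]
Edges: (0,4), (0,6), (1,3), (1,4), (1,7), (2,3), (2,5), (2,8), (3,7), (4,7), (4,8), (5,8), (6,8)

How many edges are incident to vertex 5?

Vertex 5 has neighbors [2, 8], so deg(5) = 2.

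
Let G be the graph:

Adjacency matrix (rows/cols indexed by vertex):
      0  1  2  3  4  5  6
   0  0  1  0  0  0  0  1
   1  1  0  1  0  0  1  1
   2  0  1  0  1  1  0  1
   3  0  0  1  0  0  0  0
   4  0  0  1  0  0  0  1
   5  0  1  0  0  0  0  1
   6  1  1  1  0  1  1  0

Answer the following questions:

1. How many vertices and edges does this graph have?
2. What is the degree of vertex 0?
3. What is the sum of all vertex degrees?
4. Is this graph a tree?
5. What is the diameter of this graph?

Count: 7 vertices, 10 edges.
Vertex 0 has neighbors [1, 6], degree = 2.
Handshaking lemma: 2 * 10 = 20.
A tree on 7 vertices has 6 edges. This graph has 10 edges (4 extra). Not a tree.
Diameter (longest shortest path) = 3.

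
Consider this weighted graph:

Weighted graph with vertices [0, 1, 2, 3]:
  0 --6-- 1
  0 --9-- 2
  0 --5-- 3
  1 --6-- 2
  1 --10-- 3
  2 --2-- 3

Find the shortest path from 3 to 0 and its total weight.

Using Dijkstra's algorithm from vertex 3:
Shortest path: 3 -> 0
Total weight: 5 = 5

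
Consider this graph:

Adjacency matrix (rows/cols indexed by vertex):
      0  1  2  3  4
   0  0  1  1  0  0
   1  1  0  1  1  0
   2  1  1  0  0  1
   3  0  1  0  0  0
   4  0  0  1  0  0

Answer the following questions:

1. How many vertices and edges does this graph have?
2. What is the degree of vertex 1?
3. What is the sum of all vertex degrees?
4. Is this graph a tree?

Count: 5 vertices, 5 edges.
Vertex 1 has neighbors [0, 2, 3], degree = 3.
Handshaking lemma: 2 * 5 = 10.
A tree on 5 vertices has 4 edges. This graph has 5 edges (1 extra). Not a tree.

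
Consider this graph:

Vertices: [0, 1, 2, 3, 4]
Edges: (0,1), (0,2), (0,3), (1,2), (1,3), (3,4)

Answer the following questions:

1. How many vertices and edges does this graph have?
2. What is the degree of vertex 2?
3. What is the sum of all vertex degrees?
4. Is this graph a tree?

Count: 5 vertices, 6 edges.
Vertex 2 has neighbors [0, 1], degree = 2.
Handshaking lemma: 2 * 6 = 12.
A tree on 5 vertices has 4 edges. This graph has 6 edges (2 extra). Not a tree.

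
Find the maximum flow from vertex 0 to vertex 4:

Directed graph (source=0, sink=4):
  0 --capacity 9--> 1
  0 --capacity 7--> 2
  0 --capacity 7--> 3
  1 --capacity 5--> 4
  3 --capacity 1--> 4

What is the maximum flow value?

Computing max flow:
  Flow on (0->1): 5/9
  Flow on (0->3): 1/7
  Flow on (1->4): 5/5
  Flow on (3->4): 1/1
Maximum flow = 6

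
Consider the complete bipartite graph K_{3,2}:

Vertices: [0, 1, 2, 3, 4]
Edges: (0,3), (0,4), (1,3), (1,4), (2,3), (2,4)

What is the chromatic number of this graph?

K_{3,2} is bipartite: vertices split into two independent sets of size 3 and 2.
Color one set 0, the other 1. No adjacent vertices share a color.
Chromatic number = 2.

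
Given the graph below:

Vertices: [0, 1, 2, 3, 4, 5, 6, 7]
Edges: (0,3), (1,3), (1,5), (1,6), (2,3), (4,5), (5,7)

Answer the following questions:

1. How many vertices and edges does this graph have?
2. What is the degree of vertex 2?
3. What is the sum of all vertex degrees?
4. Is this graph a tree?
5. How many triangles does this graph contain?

Count: 8 vertices, 7 edges.
Vertex 2 has neighbors [3], degree = 1.
Handshaking lemma: 2 * 7 = 14.
A graph is a tree iff it is connected and has exactly n-1 edges. This graph is connected (all 8 vertices in one component) and has 8-1 = 7 edges. It is a tree.
Number of triangles = 0.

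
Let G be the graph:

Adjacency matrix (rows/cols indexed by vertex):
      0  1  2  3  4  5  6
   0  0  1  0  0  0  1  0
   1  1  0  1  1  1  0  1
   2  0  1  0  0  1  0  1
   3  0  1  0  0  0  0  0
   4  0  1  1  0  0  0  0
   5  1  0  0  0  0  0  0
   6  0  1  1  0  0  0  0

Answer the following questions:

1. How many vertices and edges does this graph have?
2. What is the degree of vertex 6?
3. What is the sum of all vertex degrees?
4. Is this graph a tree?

Count: 7 vertices, 8 edges.
Vertex 6 has neighbors [1, 2], degree = 2.
Handshaking lemma: 2 * 8 = 16.
A tree on 7 vertices has 6 edges. This graph has 8 edges (2 extra). Not a tree.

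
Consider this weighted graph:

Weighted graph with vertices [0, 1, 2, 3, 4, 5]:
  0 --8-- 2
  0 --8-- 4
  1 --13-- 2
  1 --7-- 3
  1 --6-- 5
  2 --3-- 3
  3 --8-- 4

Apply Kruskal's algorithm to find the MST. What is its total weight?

Applying Kruskal's algorithm (sort edges by weight, add if no cycle):
  Add (2,3) w=3
  Add (1,5) w=6
  Add (1,3) w=7
  Add (0,2) w=8
  Add (0,4) w=8
  Skip (3,4) w=8 (creates cycle)
  Skip (1,2) w=13 (creates cycle)
MST weight = 32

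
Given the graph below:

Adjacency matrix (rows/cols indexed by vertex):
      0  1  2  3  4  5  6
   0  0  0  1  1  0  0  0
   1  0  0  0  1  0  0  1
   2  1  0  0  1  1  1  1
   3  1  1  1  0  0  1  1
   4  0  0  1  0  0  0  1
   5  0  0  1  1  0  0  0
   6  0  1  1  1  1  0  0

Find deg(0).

Vertex 0 has neighbors [2, 3], so deg(0) = 2.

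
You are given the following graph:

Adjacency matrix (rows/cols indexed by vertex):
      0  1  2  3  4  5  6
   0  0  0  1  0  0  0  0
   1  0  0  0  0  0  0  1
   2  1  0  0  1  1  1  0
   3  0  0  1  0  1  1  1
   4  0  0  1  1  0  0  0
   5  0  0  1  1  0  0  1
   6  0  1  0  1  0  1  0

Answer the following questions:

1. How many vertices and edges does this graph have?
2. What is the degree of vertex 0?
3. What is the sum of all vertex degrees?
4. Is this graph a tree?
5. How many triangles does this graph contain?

Count: 7 vertices, 9 edges.
Vertex 0 has neighbors [2], degree = 1.
Handshaking lemma: 2 * 9 = 18.
A tree on 7 vertices has 6 edges. This graph has 9 edges (3 extra). Not a tree.
Number of triangles = 3.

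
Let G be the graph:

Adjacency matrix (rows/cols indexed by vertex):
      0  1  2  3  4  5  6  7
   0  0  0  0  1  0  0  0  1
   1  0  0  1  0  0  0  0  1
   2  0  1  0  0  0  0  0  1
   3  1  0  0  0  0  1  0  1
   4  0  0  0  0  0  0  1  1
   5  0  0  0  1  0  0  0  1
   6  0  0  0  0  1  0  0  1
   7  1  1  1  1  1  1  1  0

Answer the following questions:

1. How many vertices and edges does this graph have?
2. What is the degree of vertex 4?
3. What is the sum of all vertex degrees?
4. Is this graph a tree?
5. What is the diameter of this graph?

Count: 8 vertices, 11 edges.
Vertex 4 has neighbors [6, 7], degree = 2.
Handshaking lemma: 2 * 11 = 22.
A tree on 8 vertices has 7 edges. This graph has 11 edges (4 extra). Not a tree.
Diameter (longest shortest path) = 2.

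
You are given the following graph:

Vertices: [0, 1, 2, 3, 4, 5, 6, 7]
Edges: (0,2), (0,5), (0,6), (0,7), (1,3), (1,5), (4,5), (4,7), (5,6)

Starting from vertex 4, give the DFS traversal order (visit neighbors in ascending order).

DFS from vertex 4 (neighbors processed in ascending order):
Visit order: 4, 5, 0, 2, 6, 7, 1, 3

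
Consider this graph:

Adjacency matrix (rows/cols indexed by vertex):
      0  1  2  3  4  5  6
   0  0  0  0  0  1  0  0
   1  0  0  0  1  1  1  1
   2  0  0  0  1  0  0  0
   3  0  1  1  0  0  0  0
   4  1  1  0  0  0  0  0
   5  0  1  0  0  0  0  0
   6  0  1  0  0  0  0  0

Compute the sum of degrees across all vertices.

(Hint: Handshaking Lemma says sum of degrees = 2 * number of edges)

Count edges: 6 edges.
By Handshaking Lemma: sum of degrees = 2 * 6 = 12.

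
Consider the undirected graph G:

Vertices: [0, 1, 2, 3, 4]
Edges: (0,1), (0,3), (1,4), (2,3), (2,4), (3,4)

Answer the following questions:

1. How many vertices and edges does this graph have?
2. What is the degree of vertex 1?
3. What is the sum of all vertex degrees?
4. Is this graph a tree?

Count: 5 vertices, 6 edges.
Vertex 1 has neighbors [0, 4], degree = 2.
Handshaking lemma: 2 * 6 = 12.
A tree on 5 vertices has 4 edges. This graph has 6 edges (2 extra). Not a tree.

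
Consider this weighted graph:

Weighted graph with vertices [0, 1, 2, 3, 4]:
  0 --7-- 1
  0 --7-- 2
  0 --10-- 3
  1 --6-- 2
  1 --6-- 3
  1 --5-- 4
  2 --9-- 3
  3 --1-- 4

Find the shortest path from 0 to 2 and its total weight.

Using Dijkstra's algorithm from vertex 0:
Shortest path: 0 -> 2
Total weight: 7 = 7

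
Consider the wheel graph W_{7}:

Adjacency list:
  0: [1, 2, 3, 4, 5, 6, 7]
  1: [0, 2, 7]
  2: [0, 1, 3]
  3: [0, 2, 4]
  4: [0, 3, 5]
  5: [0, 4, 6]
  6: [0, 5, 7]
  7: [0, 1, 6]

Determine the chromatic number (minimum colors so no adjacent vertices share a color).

W_{7} = C_{7} plus a hub adjacent to every cycle vertex.
The outer cycle needs 3 colors (odd cycle); the hub is adjacent to all of them so needs a fresh color.
Chromatic number = 3 + 1 = 4.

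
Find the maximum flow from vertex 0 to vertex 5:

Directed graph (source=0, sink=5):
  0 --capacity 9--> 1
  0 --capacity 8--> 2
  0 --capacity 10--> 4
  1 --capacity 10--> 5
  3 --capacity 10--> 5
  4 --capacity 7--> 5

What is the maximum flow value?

Computing max flow:
  Flow on (0->1): 9/9
  Flow on (0->4): 7/10
  Flow on (1->5): 9/10
  Flow on (4->5): 7/7
Maximum flow = 16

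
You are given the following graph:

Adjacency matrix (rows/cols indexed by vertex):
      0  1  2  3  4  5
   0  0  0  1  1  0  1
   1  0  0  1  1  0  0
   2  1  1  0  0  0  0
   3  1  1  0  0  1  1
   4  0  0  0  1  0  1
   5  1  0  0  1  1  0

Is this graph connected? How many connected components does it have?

Checking connectivity: the graph has 1 connected component(s).
All vertices are reachable from each other. The graph IS connected.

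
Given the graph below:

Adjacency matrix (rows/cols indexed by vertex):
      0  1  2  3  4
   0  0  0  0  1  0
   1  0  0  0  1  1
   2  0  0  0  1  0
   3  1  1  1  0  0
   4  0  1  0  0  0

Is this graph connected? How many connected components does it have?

Checking connectivity: the graph has 1 connected component(s).
All vertices are reachable from each other. The graph IS connected.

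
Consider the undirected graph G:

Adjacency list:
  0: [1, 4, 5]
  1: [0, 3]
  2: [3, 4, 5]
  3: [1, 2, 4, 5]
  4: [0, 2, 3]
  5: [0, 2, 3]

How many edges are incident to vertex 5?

Vertex 5 has neighbors [0, 2, 3], so deg(5) = 3.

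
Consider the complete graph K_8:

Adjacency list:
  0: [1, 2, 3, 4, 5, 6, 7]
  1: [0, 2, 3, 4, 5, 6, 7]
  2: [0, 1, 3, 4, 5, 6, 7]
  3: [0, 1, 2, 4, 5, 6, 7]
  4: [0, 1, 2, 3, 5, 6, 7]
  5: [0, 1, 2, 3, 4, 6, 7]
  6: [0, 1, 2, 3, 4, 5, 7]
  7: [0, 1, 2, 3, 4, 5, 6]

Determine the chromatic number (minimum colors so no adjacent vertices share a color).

In K_8, every vertex is adjacent to every other vertex.
Each vertex needs a unique color.
Chromatic number = 8.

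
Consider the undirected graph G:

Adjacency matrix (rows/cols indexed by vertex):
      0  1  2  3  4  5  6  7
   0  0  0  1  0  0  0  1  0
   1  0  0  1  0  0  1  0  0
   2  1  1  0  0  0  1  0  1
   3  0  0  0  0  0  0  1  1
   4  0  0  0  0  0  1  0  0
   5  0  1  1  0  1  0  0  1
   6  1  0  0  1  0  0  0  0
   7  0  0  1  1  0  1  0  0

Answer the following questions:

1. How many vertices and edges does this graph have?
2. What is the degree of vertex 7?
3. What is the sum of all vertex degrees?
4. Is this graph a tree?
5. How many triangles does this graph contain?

Count: 8 vertices, 10 edges.
Vertex 7 has neighbors [2, 3, 5], degree = 3.
Handshaking lemma: 2 * 10 = 20.
A tree on 8 vertices has 7 edges. This graph has 10 edges (3 extra). Not a tree.
Number of triangles = 2.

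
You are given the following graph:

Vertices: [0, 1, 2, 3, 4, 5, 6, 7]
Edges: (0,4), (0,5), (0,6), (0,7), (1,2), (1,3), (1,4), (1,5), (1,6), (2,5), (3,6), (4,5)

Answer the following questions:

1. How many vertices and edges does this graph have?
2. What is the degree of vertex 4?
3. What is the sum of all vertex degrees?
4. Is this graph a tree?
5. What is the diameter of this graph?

Count: 8 vertices, 12 edges.
Vertex 4 has neighbors [0, 1, 5], degree = 3.
Handshaking lemma: 2 * 12 = 24.
A tree on 8 vertices has 7 edges. This graph has 12 edges (5 extra). Not a tree.
Diameter (longest shortest path) = 3.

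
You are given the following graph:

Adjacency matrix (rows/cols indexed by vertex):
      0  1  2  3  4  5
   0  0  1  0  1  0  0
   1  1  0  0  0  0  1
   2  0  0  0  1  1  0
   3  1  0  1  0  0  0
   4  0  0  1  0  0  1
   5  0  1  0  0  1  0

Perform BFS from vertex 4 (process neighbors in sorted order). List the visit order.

BFS from vertex 4 (neighbors processed in ascending order):
Visit order: 4, 2, 5, 3, 1, 0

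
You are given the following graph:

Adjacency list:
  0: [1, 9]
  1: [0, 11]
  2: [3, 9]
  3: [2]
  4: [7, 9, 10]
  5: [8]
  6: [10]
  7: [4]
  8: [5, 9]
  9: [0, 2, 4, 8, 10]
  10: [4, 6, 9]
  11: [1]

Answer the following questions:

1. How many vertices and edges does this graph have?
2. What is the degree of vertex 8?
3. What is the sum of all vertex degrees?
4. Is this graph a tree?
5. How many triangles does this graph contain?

Count: 12 vertices, 12 edges.
Vertex 8 has neighbors [5, 9], degree = 2.
Handshaking lemma: 2 * 12 = 24.
A tree on 12 vertices has 11 edges. This graph has 12 edges (1 extra). Not a tree.
Number of triangles = 1.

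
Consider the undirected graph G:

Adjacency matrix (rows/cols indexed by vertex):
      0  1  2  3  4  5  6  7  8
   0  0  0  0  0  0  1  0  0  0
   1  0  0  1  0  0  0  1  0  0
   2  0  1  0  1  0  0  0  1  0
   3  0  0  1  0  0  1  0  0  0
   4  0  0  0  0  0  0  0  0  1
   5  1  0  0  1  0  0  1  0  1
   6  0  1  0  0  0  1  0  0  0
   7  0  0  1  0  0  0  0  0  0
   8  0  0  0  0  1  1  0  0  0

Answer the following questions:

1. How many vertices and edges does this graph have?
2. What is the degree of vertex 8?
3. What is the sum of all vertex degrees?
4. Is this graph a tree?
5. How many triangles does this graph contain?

Count: 9 vertices, 9 edges.
Vertex 8 has neighbors [4, 5], degree = 2.
Handshaking lemma: 2 * 9 = 18.
A tree on 9 vertices has 8 edges. This graph has 9 edges (1 extra). Not a tree.
Number of triangles = 0.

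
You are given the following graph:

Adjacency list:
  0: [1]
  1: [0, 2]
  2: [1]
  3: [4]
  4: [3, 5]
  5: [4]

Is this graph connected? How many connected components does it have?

Checking connectivity: the graph has 2 connected component(s).
Components: [[0, 1, 2], [3, 4, 5]]. The graph is NOT connected.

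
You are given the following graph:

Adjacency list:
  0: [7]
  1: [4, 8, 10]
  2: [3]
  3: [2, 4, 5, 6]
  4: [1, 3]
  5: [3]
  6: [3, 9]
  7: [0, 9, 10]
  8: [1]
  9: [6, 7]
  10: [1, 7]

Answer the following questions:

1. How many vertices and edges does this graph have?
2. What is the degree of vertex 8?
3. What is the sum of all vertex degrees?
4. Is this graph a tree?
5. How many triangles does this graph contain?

Count: 11 vertices, 11 edges.
Vertex 8 has neighbors [1], degree = 1.
Handshaking lemma: 2 * 11 = 22.
A tree on 11 vertices has 10 edges. This graph has 11 edges (1 extra). Not a tree.
Number of triangles = 0.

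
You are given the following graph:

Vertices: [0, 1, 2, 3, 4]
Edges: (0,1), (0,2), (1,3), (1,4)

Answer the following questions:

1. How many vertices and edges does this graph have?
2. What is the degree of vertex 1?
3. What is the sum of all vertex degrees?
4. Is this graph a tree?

Count: 5 vertices, 4 edges.
Vertex 1 has neighbors [0, 3, 4], degree = 3.
Handshaking lemma: 2 * 4 = 8.
A graph is a tree iff it is connected and has exactly n-1 edges. This graph is connected (all 5 vertices in one component) and has 5-1 = 4 edges. It is a tree.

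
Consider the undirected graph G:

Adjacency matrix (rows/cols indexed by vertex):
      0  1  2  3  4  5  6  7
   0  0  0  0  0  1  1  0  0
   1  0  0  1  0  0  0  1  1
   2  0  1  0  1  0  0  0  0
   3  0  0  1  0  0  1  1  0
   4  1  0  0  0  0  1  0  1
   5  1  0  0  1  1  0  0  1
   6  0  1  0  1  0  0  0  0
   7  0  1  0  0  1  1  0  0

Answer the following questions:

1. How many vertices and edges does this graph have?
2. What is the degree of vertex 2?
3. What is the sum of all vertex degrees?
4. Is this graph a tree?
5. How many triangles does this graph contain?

Count: 8 vertices, 11 edges.
Vertex 2 has neighbors [1, 3], degree = 2.
Handshaking lemma: 2 * 11 = 22.
A tree on 8 vertices has 7 edges. This graph has 11 edges (4 extra). Not a tree.
Number of triangles = 2.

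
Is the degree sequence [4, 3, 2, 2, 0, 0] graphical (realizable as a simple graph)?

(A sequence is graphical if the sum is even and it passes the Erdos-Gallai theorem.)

Sum of degrees = 11. Sum is odd, so the sequence is NOT graphical.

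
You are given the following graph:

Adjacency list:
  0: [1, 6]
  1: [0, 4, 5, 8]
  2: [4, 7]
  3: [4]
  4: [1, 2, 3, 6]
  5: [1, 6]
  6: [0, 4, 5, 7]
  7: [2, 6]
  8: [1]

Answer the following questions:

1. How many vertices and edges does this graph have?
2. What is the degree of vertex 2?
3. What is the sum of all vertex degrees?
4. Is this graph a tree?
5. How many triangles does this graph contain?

Count: 9 vertices, 11 edges.
Vertex 2 has neighbors [4, 7], degree = 2.
Handshaking lemma: 2 * 11 = 22.
A tree on 9 vertices has 8 edges. This graph has 11 edges (3 extra). Not a tree.
Number of triangles = 0.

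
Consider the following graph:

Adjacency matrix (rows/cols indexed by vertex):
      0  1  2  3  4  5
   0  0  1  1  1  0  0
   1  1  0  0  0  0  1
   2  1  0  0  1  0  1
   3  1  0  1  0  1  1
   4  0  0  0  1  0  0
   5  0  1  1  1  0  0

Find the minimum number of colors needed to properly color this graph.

The graph has a maximum clique of size 3 (lower bound on chromatic number).
A valid 3-coloring: {0: 1, 1: 0, 2: 2, 3: 0, 4: 1, 5: 1}.
Chromatic number = 3.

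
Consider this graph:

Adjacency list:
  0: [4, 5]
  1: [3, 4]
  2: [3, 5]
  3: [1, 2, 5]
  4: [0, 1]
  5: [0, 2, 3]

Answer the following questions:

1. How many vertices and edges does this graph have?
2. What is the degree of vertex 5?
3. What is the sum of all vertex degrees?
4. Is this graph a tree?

Count: 6 vertices, 7 edges.
Vertex 5 has neighbors [0, 2, 3], degree = 3.
Handshaking lemma: 2 * 7 = 14.
A tree on 6 vertices has 5 edges. This graph has 7 edges (2 extra). Not a tree.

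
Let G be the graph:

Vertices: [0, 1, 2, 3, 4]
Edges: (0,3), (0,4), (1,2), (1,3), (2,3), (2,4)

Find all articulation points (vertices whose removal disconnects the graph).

No articulation points. The graph is biconnected.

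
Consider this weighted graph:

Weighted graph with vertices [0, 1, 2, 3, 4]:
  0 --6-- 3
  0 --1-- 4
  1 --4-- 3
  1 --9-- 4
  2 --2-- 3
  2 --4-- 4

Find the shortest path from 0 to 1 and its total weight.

Using Dijkstra's algorithm from vertex 0:
Shortest path: 0 -> 4 -> 1
Total weight: 1 + 9 = 10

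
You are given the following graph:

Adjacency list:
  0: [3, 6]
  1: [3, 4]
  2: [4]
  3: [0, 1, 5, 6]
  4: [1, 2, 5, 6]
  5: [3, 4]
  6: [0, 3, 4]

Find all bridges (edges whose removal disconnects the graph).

A bridge is an edge whose removal increases the number of connected components.
Bridges found: (2,4)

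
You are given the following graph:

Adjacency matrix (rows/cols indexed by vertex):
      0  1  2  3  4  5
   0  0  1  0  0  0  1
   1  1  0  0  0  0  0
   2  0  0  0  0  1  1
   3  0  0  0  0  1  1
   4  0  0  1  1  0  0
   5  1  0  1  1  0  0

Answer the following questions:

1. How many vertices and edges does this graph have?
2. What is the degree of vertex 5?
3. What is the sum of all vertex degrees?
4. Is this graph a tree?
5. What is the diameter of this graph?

Count: 6 vertices, 6 edges.
Vertex 5 has neighbors [0, 2, 3], degree = 3.
Handshaking lemma: 2 * 6 = 12.
A tree on 6 vertices has 5 edges. This graph has 6 edges (1 extra). Not a tree.
Diameter (longest shortest path) = 4.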